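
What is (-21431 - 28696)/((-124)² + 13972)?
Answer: -4557/2668 ≈ -1.7080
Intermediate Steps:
(-21431 - 28696)/((-124)² + 13972) = -50127/(15376 + 13972) = -50127/29348 = -50127*1/29348 = -4557/2668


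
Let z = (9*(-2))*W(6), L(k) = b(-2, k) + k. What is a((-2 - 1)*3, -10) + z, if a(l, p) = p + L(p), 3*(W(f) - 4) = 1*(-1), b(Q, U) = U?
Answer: -96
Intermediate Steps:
W(f) = 11/3 (W(f) = 4 + (1*(-1))/3 = 4 + (⅓)*(-1) = 4 - ⅓ = 11/3)
L(k) = 2*k (L(k) = k + k = 2*k)
a(l, p) = 3*p (a(l, p) = p + 2*p = 3*p)
z = -66 (z = (9*(-2))*(11/3) = -18*11/3 = -66)
a((-2 - 1)*3, -10) + z = 3*(-10) - 66 = -30 - 66 = -96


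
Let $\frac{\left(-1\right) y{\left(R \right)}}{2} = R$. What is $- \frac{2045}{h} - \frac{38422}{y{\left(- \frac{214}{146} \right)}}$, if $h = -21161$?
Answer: $- \frac{29676031068}{2264227} \approx -13106.0$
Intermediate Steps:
$y{\left(R \right)} = - 2 R$
$- \frac{2045}{h} - \frac{38422}{y{\left(- \frac{214}{146} \right)}} = - \frac{2045}{-21161} - \frac{38422}{\left(-2\right) \left(- \frac{214}{146}\right)} = \left(-2045\right) \left(- \frac{1}{21161}\right) - \frac{38422}{\left(-2\right) \left(\left(-214\right) \frac{1}{146}\right)} = \frac{2045}{21161} - \frac{38422}{\left(-2\right) \left(- \frac{107}{73}\right)} = \frac{2045}{21161} - \frac{38422}{\frac{214}{73}} = \frac{2045}{21161} - \frac{1402403}{107} = - \frac{29676031068}{2264227}$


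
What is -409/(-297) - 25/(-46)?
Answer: 26239/13662 ≈ 1.9206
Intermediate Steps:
-409/(-297) - 25/(-46) = -409*(-1/297) - 25*(-1/46) = 409/297 + 25/46 = 26239/13662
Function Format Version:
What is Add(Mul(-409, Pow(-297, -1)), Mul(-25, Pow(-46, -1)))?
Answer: Rational(26239, 13662) ≈ 1.9206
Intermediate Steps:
Add(Mul(-409, Pow(-297, -1)), Mul(-25, Pow(-46, -1))) = Add(Mul(-409, Rational(-1, 297)), Mul(-25, Rational(-1, 46))) = Add(Rational(409, 297), Rational(25, 46)) = Rational(26239, 13662)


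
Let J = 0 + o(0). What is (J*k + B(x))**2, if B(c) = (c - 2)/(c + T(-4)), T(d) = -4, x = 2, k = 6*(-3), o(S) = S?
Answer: 0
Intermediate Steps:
k = -18
J = 0 (J = 0 + 0 = 0)
B(c) = (-2 + c)/(-4 + c) (B(c) = (c - 2)/(c - 4) = (-2 + c)/(-4 + c))
(J*k + B(x))**2 = (0*(-18) + (-2 + 2)/(-4 + 2))**2 = (0 + 0/(-2))**2 = (0 - 1/2*0)**2 = (0 + 0)**2 = 0**2 = 0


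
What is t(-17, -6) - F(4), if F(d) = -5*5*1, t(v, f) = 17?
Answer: 42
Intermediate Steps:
F(d) = -25 (F(d) = -25*1 = -25)
t(-17, -6) - F(4) = 17 - 1*(-25) = 17 + 25 = 42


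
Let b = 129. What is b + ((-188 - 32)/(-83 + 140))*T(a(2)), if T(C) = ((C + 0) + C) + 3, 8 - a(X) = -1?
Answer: 911/19 ≈ 47.947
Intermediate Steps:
a(X) = 9 (a(X) = 8 - 1*(-1) = 8 + 1 = 9)
T(C) = 3 + 2*C (T(C) = (C + C) + 3 = 2*C + 3 = 3 + 2*C)
b + ((-188 - 32)/(-83 + 140))*T(a(2)) = 129 + ((-188 - 32)/(-83 + 140))*(3 + 2*9) = 129 + (-220/57)*(3 + 18) = 129 - 220*1/57*21 = 129 - 220/57*21 = 129 - 1540/19 = 911/19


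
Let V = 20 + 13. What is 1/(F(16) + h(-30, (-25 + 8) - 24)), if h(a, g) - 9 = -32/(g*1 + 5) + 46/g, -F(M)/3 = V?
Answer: -369/33296 ≈ -0.011082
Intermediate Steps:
V = 33
F(M) = -99 (F(M) = -3*33 = -99)
h(a, g) = 9 - 32/(5 + g) + 46/g (h(a, g) = 9 + (-32/(g*1 + 5) + 46/g) = 9 + (-32/(g + 5) + 46/g) = 9 + (-32/(5 + g) + 46/g) = 9 - 32/(5 + g) + 46/g)
1/(F(16) + h(-30, (-25 + 8) - 24)) = 1/(-99 + (230 + 9*((-25 + 8) - 24)² + 59*((-25 + 8) - 24))/(((-25 + 8) - 24)*(5 + ((-25 + 8) - 24)))) = 1/(-99 + (230 + 9*(-17 - 24)² + 59*(-17 - 24))/((-17 - 24)*(5 + (-17 - 24)))) = 1/(-99 + (230 + 9*(-41)² + 59*(-41))/((-41)*(5 - 41))) = 1/(-99 - 1/41*(230 + 9*1681 - 2419)/(-36)) = 1/(-99 - 1/41*(-1/36)*(230 + 15129 - 2419)) = 1/(-99 - 1/41*(-1/36)*12940) = 1/(-99 + 3235/369) = 1/(-33296/369) = -369/33296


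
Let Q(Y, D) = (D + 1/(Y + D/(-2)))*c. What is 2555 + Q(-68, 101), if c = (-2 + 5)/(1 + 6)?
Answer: 1436850/553 ≈ 2598.3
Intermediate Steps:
c = 3/7 ≈ 0.42857
Q(Y, D) = 3*D/7 + 3/(7*(Y - D/2)) (Q(Y, D) = (D + 1/(Y + D/(-2)))*(3/7) = (D + 1/(Y + D*(-½)))*(3/7) = (D + 1/(Y - D/2))*(3/7) = 3*D/7 + 3/(7*(Y - D/2)))
2555 + Q(-68, 101) = 2555 + 3*(-2 + 101² - 2*101*(-68))/(7*(101 - 2*(-68))) = 2555 + 3*(-2 + 10201 + 13736)/(7*(101 + 136)) = 2555 + (3/7)*23935/237 = 2555 + (3/7)*(1/237)*23935 = 2555 + 23935/553 = 1436850/553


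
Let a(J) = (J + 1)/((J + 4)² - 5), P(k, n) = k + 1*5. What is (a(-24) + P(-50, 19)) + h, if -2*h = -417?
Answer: 129119/790 ≈ 163.44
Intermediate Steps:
h = 417/2 (h = -½*(-417) = 417/2 ≈ 208.50)
P(k, n) = 5 + k (P(k, n) = k + 5 = 5 + k)
a(J) = (1 + J)/(-5 + (4 + J)²) (a(J) = (1 + J)/((4 + J)² - 5) = (1 + J)/(-5 + (4 + J)²))
(a(-24) + P(-50, 19)) + h = ((1 - 24)/(-5 + (4 - 24)²) + (5 - 50)) + 417/2 = (-23/(-5 + (-20)²) - 45) + 417/2 = (-23/(-5 + 400) - 45) + 417/2 = (-23/395 - 45) + 417/2 = -17798/395 + 417/2 = 129119/790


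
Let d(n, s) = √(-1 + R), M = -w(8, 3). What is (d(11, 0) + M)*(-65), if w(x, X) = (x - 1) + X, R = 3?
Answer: 650 - 65*√2 ≈ 558.08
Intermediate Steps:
w(x, X) = -1 + X + x (w(x, X) = (-1 + x) + X = -1 + X + x)
M = -10 (M = -(-1 + 3 + 8) = -1*10 = -10)
d(n, s) = √2 (d(n, s) = √(-1 + 3) = √2)
(d(11, 0) + M)*(-65) = (√2 - 10)*(-65) = (-10 + √2)*(-65) = 650 - 65*√2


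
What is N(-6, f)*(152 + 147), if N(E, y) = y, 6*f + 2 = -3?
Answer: -1495/6 ≈ -249.17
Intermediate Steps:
f = -5/6 (f = -1/3 + (1/6)*(-3) = -1/3 - 1/2 = -5/6 ≈ -0.83333)
N(-6, f)*(152 + 147) = -5*(152 + 147)/6 = -5/6*299 = -1495/6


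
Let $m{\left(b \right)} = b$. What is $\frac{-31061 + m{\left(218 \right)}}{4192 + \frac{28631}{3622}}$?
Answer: $- \frac{37237782}{5070685} \approx -7.3437$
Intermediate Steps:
$\frac{-31061 + m{\left(218 \right)}}{4192 + \frac{28631}{3622}} = \frac{-31061 + 218}{4192 + \frac{28631}{3622}} = - \frac{30843}{4192 + 28631 \cdot \frac{1}{3622}} = - \frac{30843}{4192 + \frac{28631}{3622}} = - \frac{30843}{\frac{15212055}{3622}} = \left(-30843\right) \frac{3622}{15212055} = - \frac{37237782}{5070685}$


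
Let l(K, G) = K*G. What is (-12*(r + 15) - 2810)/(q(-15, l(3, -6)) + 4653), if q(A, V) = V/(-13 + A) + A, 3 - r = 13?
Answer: -40180/64941 ≈ -0.61872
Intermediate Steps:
l(K, G) = G*K
r = -10 (r = 3 - 1*13 = 3 - 13 = -10)
q(A, V) = A + V/(-13 + A) (q(A, V) = V/(-13 + A) + A = A + V/(-13 + A))
(-12*(r + 15) - 2810)/(q(-15, l(3, -6)) + 4653) = (-12*(-10 + 15) - 2810)/((-6*3 + (-15)**2 - 13*(-15))/(-13 - 15) + 4653) = (-12*5 - 2810)/((-18 + 225 + 195)/(-28) + 4653) = (-60 - 2810)/(-1/28*402 + 4653) = -2870/(-201/14 + 4653) = -2870/64941/14 = -2870*14/64941 = -40180/64941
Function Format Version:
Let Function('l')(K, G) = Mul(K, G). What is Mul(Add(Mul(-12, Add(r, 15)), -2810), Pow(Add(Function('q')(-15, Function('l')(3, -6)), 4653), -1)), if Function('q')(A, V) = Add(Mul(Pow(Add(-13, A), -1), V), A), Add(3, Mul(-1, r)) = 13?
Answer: Rational(-40180, 64941) ≈ -0.61872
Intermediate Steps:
Function('l')(K, G) = Mul(G, K)
r = -10 (r = Add(3, Mul(-1, 13)) = Add(3, -13) = -10)
Function('q')(A, V) = Add(A, Mul(V, Pow(Add(-13, A), -1))) (Function('q')(A, V) = Add(Mul(V, Pow(Add(-13, A), -1)), A) = Add(A, Mul(V, Pow(Add(-13, A), -1))))
Mul(Add(Mul(-12, Add(r, 15)), -2810), Pow(Add(Function('q')(-15, Function('l')(3, -6)), 4653), -1)) = Mul(Add(Mul(-12, Add(-10, 15)), -2810), Pow(Add(Mul(Pow(Add(-13, -15), -1), Add(Mul(-6, 3), Pow(-15, 2), Mul(-13, -15))), 4653), -1)) = Mul(Add(Mul(-12, 5), -2810), Pow(Add(Mul(Pow(-28, -1), Add(-18, 225, 195)), 4653), -1)) = Mul(Add(-60, -2810), Pow(Add(Mul(Rational(-1, 28), 402), 4653), -1)) = Mul(-2870, Pow(Add(Rational(-201, 14), 4653), -1)) = Mul(-2870, Pow(Rational(64941, 14), -1)) = Mul(-2870, Rational(14, 64941)) = Rational(-40180, 64941)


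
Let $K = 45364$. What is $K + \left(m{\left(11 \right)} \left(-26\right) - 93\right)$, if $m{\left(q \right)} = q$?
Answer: $44985$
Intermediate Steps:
$K + \left(m{\left(11 \right)} \left(-26\right) - 93\right) = 45364 + \left(11 \left(-26\right) - 93\right) = 45364 - 379 = 44985$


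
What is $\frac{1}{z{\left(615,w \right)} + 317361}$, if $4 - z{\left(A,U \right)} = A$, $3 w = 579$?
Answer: $\frac{1}{316750} \approx 3.1571 \cdot 10^{-6}$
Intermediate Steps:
$w = 193$ ($w = \frac{1}{3} \cdot 579 = 193$)
$z{\left(A,U \right)} = 4 - A$
$\frac{1}{z{\left(615,w \right)} + 317361} = \frac{1}{\left(4 - 615\right) + 317361} = \frac{1}{-611 + 317361} = \frac{1}{316750}$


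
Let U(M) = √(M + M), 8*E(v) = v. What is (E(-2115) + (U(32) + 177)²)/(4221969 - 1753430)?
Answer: 271685/19748312 ≈ 0.013757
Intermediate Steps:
E(v) = v/8
U(M) = √2*√M (U(M) = √(2*M) = √2*√M)
(E(-2115) + (U(32) + 177)²)/(4221969 - 1753430) = ((⅛)*(-2115) + (√2*√32 + 177)²)/(4221969 - 1753430) = (-2115/8 + (√2*(4*√2) + 177)²)/2468539 = (-2115/8 + (8 + 177)²)*(1/2468539) = (-2115/8 + 185²)*(1/2468539) = (-2115/8 + 34225)*(1/2468539) = (271685/8)*(1/2468539) = 271685/19748312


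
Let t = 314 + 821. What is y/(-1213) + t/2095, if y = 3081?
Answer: -1015588/508247 ≈ -1.9982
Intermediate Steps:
t = 1135
y/(-1213) + t/2095 = 3081/(-1213) + 1135/2095 = 3081*(-1/1213) + 1135*(1/2095) = -3081/1213 + 227/419 = -1015588/508247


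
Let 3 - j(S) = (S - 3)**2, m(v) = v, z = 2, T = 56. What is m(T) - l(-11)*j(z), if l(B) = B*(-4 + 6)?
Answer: 100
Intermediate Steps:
l(B) = 2*B (l(B) = B*2 = 2*B)
j(S) = 3 - (-3 + S)**2 (j(S) = 3 - (S - 3)**2 = 3 - (-3 + S)**2)
m(T) - l(-11)*j(z) = 56 - 2*(-11)*(3 - (-3 + 2)**2) = 56 - (-22)*(3 - 1*(-1)**2) = 56 - (-22)*(3 - 1*1) = 56 - (-22)*(3 - 1) = 56 - (-22)*2 = 56 - 1*(-44) = 56 + 44 = 100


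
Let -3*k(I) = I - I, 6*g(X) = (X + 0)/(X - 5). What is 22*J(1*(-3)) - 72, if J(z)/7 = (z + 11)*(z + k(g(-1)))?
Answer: -3768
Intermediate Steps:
g(X) = X/(6*(-5 + X)) (g(X) = ((X + 0)/(X - 5))/6 = (X/(-5 + X))/6 = X/(6*(-5 + X)))
k(I) = 0 (k(I) = -(I - I)/3 = -1/3*0 = 0)
J(z) = 7*z*(11 + z) (J(z) = 7*((z + 11)*(z + 0)) = 7*((11 + z)*z) = 7*(z*(11 + z)) = 7*z*(11 + z))
22*J(1*(-3)) - 72 = 22*(7*(1*(-3))*(11 + 1*(-3))) - 72 = 22*(7*(-3)*(11 - 3)) - 72 = 22*(7*(-3)*8) - 72 = 22*(-168) - 72 = -3696 - 72 = -3768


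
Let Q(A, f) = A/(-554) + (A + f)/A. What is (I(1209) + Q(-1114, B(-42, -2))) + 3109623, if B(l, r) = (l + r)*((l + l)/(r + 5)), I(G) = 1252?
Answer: 479974086781/154289 ≈ 3.1109e+6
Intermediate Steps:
B(l, r) = 2*l*(l + r)/(5 + r) (B(l, r) = (l + r)*((2*l)/(5 + r)) = (l + r)*(2*l/(5 + r)) = 2*l*(l + r)/(5 + r))
Q(A, f) = -A/554 + (A + f)/A (Q(A, f) = A*(-1/554) + (A + f)/A = -A/554 + (A + f)/A)
(I(1209) + Q(-1114, B(-42, -2))) + 3109623 = (1252 + (1 - 1/554*(-1114) + (2*(-42)*(-42 - 2)/(5 - 2))/(-1114))) + 3109623 = (1252 + (1 + 557/277 + (2*(-42)*(-44)/3)*(-1/1114))) + 3109623 = (1252 + (1 + 557/277 + (2*(-42)*(⅓)*(-44))*(-1/1114))) + 3109623 = (1252 + (1 + 557/277 + 1232*(-1/1114))) + 3109623 = (1252 + (1 + 557/277 - 616/557)) + 3109623 = (1252 + 293906/154289) + 3109623 = 193463734/154289 + 3109623 = 479974086781/154289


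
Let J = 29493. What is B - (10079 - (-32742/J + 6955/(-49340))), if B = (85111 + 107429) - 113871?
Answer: 2217984277149/32337436 ≈ 68589.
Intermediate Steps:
B = 78669 (B = 192540 - 113871 = 78669)
B - (10079 - (-32742/J + 6955/(-49340))) = 78669 - (10079 - (-32742/29493 + 6955/(-49340))) = 78669 - (10079 - (-32742*1/29493 + 6955*(-1/49340))) = 78669 - (10079 - (-3638/3277 - 1391/9868)) = 78669 - (10079 - 1*(-40458091/32337436)) = 78669 - (10079 + 40458091/32337436) = 78669 - 1*325969475535/32337436 = 78669 - 325969475535/32337436 = 2217984277149/32337436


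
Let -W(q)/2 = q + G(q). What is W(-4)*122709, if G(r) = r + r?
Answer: 2945016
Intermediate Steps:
G(r) = 2*r
W(q) = -6*q (W(q) = -2*(q + 2*q) = -6*q)
W(-4)*122709 = -6*(-4)*122709 = 24*122709 = 2945016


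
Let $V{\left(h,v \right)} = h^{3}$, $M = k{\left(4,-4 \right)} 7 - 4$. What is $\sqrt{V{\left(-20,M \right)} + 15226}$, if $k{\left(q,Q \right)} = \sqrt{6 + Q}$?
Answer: $\sqrt{7226} \approx 85.006$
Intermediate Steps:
$M = -4 + 7 \sqrt{2}$ ($M = \sqrt{6 - 4} \cdot 7 - 4 = \sqrt{2} \cdot 7 - 4 = 7 \sqrt{2} - 4 = -4 + 7 \sqrt{2} \approx 5.8995$)
$\sqrt{V{\left(-20,M \right)} + 15226} = \sqrt{\left(-20\right)^{3} + 15226} = \sqrt{-8000 + 15226} = \sqrt{7226}$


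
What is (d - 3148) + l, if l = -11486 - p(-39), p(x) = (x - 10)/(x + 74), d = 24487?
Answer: 49272/5 ≈ 9854.4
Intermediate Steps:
p(x) = (-10 + x)/(74 + x)
l = -57423/5 (l = -11486 - (-10 - 39)/(74 - 39) = -11486 - (-49)/35 = -11486 - 1*(-7/5) = -11486 + 7/5 = -57423/5 ≈ -11485.)
(d - 3148) + l = (24487 - 3148) - 57423/5 = 21339 - 57423/5 = 49272/5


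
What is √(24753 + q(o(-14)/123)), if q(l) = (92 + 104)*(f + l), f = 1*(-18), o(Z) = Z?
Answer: √320775513/123 ≈ 145.61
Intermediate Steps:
f = -18
q(l) = -3528 + 196*l (q(l) = (92 + 104)*(-18 + l) = 196*(-18 + l) = -3528 + 196*l)
√(24753 + q(o(-14)/123)) = √(24753 + (-3528 + 196*(-14/123))) = √(24753 + (-3528 - 2744/123)) = √(24753 - 436688/123) = √(2607931/123) = √320775513/123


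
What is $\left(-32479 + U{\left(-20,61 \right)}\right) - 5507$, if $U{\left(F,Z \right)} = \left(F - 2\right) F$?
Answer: $-37546$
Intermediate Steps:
$U{\left(F,Z \right)} = F \left(-2 + F\right)$ ($U{\left(F,Z \right)} = \left(-2 + F\right) F = F \left(-2 + F\right)$)
$\left(-32479 + U{\left(-20,61 \right)}\right) - 5507 = \left(-32479 - 20 \left(-2 - 20\right)\right) - 5507 = \left(-32479 - -440\right) - 5507 = \left(-32479 + 440\right) - 5507 = -32039 - 5507 = -37546$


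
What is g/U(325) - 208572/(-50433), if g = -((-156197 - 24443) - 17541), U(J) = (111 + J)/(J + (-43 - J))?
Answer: -143229381549/7329596 ≈ -19541.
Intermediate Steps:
U(J) = -111/43 - J/43 (U(J) = (111 + J)/(-43) = (111 + J)*(-1/43) = -111/43 - J/43)
g = 198181 (g = -(-180640 - 17541) = -1*(-198181) = 198181)
g/U(325) - 208572/(-50433) = 198181/(-111/43 - 1/43*325) - 208572/(-50433) = 198181/(-111/43 - 325/43) - 208572*(-1/50433) = 198181/(-436/43) + 69524/16811 = 198181*(-43/436) + 69524/16811 = -8521783/436 + 69524/16811 = -143229381549/7329596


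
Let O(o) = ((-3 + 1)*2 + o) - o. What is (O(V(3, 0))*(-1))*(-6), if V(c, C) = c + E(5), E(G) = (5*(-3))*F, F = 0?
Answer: -24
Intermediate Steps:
E(G) = 0 (E(G) = (5*(-3))*0 = -15*0 = 0)
V(c, C) = c (V(c, C) = c + 0 = c)
O(o) = -4 (O(o) = (-2*2 + o) - o = (-4 + o) - o = -4)
(O(V(3, 0))*(-1))*(-6) = -4*(-1)*(-6) = 4*(-6) = -24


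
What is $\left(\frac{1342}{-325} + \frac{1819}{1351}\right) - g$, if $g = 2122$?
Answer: $- \frac{932939017}{439075} \approx -2124.8$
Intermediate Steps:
$\left(\frac{1342}{-325} + \frac{1819}{1351}\right) - g = \left(\frac{1342}{-325} + \frac{1819}{1351}\right) - 2122 = \left(1342 \left(- \frac{1}{325}\right) + 1819 \cdot \frac{1}{1351}\right) - 2122 = \left(- \frac{1342}{325} + \frac{1819}{1351}\right) - 2122 = - \frac{1221867}{439075} - 2122 = - \frac{932939017}{439075}$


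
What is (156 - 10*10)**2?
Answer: 3136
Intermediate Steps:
(156 - 10*10)**2 = (156 - 100)**2 = 56**2 = 3136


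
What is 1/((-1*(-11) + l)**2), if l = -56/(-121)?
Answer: 14641/1923769 ≈ 0.0076106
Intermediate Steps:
l = 56/121 (l = -56*(-1/121) = 56/121 ≈ 0.46281)
1/((-1*(-11) + l)**2) = 1/((-1*(-11) + 56/121)**2) = 1/((11 + 56/121)**2) = 1/((1387/121)**2) = 1/(1923769/14641) = 14641/1923769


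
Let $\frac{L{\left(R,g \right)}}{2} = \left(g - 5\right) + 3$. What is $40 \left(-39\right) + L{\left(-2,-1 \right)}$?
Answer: $-1566$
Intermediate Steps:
$L{\left(R,g \right)} = -4 + 2 g$ ($L{\left(R,g \right)} = 2 \left(\left(g - 5\right) + 3\right) = 2 \left(\left(-5 + g\right) + 3\right) = 2 \left(-2 + g\right) = -4 + 2 g$)
$40 \left(-39\right) + L{\left(-2,-1 \right)} = 40 \left(-39\right) + \left(-4 + 2 \left(-1\right)\right) = -1560 - 6 = -1566$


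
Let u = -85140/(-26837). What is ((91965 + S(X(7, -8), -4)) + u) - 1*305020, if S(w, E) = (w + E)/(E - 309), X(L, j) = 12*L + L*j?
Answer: -1789631947223/8399981 ≈ -2.1305e+5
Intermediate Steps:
S(w, E) = (E + w)/(-309 + E)
u = 85140/26837 (u = -85140*(-1/26837) = 85140/26837 ≈ 3.1725)
((91965 + S(X(7, -8), -4)) + u) - 1*305020 = ((91965 + (-4 + 7*(12 - 8))/(-309 - 4)) + 85140/26837) - 1*305020 = ((91965 + (-4 + 7*4)/(-313)) + 85140/26837) - 305020 = ((91965 - (-4 + 28)/313) + 85140/26837) - 305020 = ((91965 - 1/313*24) + 85140/26837) - 305020 = ((91965 - 24/313) + 85140/26837) - 305020 = (28785021/313 + 85140/26837) - 305020 = 772530257397/8399981 - 305020 = -1789631947223/8399981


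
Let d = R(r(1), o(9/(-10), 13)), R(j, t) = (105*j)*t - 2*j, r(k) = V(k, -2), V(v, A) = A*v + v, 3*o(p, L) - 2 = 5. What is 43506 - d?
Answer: 43749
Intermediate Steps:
o(p, L) = 7/3 (o(p, L) = ⅔ + (⅓)*5 = ⅔ + 5/3 = 7/3)
V(v, A) = v + A*v
r(k) = -k (r(k) = k*(1 - 2) = k*(-1) = -k)
R(j, t) = -2*j + 105*j*t (R(j, t) = 105*j*t - 2*j = -2*j + 105*j*t)
d = -243 (d = (-1*1)*(-2 + 105*(7/3)) = -(-2 + 245) = -1*243 = -243)
43506 - d = 43506 - 1*(-243) = 43506 + 243 = 43749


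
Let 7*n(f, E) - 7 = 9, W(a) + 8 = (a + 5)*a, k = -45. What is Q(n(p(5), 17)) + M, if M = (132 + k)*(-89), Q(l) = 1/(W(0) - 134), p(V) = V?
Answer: -1099507/142 ≈ -7743.0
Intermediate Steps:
W(a) = -8 + a*(5 + a) (W(a) = -8 + (a + 5)*a = -8 + (5 + a)*a = -8 + a*(5 + a))
n(f, E) = 16/7 (n(f, E) = 1 + (⅐)*9 = 1 + 9/7 = 16/7)
Q(l) = -1/142 (Q(l) = 1/((-8 + 0² + 5*0) - 134) = 1/((-8 + 0 + 0) - 134) = 1/(-8 - 134) = 1/(-142) = -1/142)
M = -7743 (M = (132 - 45)*(-89) = 87*(-89) = -7743)
Q(n(p(5), 17)) + M = -1/142 - 7743 = -1099507/142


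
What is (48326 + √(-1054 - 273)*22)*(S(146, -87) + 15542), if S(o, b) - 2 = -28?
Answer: 749826216 + 341352*I*√1327 ≈ 7.4983e+8 + 1.2435e+7*I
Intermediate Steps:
S(o, b) = -26 (S(o, b) = 2 - 28 = -26)
(48326 + √(-1054 - 273)*22)*(S(146, -87) + 15542) = (48326 + √(-1054 - 273)*22)*(-26 + 15542) = (48326 + √(-1327)*22)*15516 = (48326 + (I*√1327)*22)*15516 = (48326 + 22*I*√1327)*15516 = 749826216 + 341352*I*√1327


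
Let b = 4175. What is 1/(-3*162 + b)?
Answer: 1/3689 ≈ 0.00027108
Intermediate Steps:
1/(-3*162 + b) = 1/(-3*162 + 4175) = 1/(-486 + 4175) = 1/3689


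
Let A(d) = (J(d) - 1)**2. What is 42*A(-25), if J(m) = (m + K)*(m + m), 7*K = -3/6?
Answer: 461266944/7 ≈ 6.5895e+7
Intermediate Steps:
K = -1/14 (K = (-3/6)/7 = (-3*1/6)/7 = (1/7)*(-1/2) = -1/14 ≈ -0.071429)
J(m) = 2*m*(-1/14 + m) (J(m) = (m - 1/14)*(m + m) = (-1/14 + m)*(2*m) = 2*m*(-1/14 + m))
A(d) = (-1 + d*(-1 + 14*d)/7)**2 (A(d) = (d*(-1 + 14*d)/7 - 1)**2 = (-1 + d*(-1 + 14*d)/7)**2)
42*A(-25) = 42*((-7 - 25*(-1 + 14*(-25)))**2/49) = 42*((-7 - 25*(-1 - 350))**2/49) = 42*((-7 - 25*(-351))**2/49) = 42*((-7 + 8775)**2/49) = 42*((1/49)*8768**2) = 42*((1/49)*76877824) = 42*(76877824/49) = 461266944/7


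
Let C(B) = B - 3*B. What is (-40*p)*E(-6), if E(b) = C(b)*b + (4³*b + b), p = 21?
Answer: 388080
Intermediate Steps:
C(B) = -2*B
E(b) = -2*b² + 65*b (E(b) = (-2*b)*b + (4³*b + b) = -2*b² + (64*b + b) = -2*b² + 65*b)
(-40*p)*E(-6) = (-40*21)*(-6*(65 - 2*(-6))) = -(-5040)*(65 + 12) = -(-5040)*77 = -840*(-462) = 388080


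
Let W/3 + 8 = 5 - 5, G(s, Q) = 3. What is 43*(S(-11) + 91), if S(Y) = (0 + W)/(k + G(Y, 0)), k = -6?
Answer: 4257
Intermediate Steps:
W = -24 (W = -24 + 3*(5 - 5) = -24 + 3*0 = -24 + 0 = -24)
S(Y) = 8 (S(Y) = (0 - 24)/(-6 + 3) = -24/(-3) = -24*(-1/3) = 8)
43*(S(-11) + 91) = 43*(8 + 91) = 43*99 = 4257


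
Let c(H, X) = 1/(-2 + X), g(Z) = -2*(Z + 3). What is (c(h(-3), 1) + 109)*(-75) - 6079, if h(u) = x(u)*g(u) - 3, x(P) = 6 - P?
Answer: -14179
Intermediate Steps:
g(Z) = -6 - 2*Z (g(Z) = -2*(3 + Z) = -6 - 2*Z)
h(u) = -3 + (-6 - 2*u)*(6 - u) (h(u) = (6 - u)*(-6 - 2*u) - 3 = (-6 - 2*u)*(6 - u) - 3 = -3 + (-6 - 2*u)*(6 - u))
(c(h(-3), 1) + 109)*(-75) - 6079 = (1/(-2 + 1) + 109)*(-75) - 6079 = (1/(-1) + 109)*(-75) - 6079 = (-1 + 109)*(-75) - 6079 = 108*(-75) - 6079 = -8100 - 6079 = -14179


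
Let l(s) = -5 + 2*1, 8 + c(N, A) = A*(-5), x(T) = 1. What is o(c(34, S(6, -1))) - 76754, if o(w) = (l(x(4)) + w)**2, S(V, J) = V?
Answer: -75073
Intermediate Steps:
c(N, A) = -8 - 5*A (c(N, A) = -8 + A*(-5) = -8 - 5*A)
l(s) = -3 (l(s) = -5 + 2 = -3)
o(w) = (-3 + w)**2
o(c(34, S(6, -1))) - 76754 = (-3 + (-8 - 5*6))**2 - 76754 = (-3 + (-8 - 30))**2 - 76754 = (-3 - 38)**2 - 76754 = (-41)**2 - 76754 = 1681 - 76754 = -75073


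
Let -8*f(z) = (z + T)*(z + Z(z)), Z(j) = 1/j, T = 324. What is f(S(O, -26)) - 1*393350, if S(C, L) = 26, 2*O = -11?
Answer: -41026875/104 ≈ -3.9449e+5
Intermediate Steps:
O = -11/2 (O = (½)*(-11) = -11/2 ≈ -5.5000)
f(z) = -(324 + z)*(z + 1/z)/8 (f(z) = -(z + 324)*(z + 1/z)/8 = -(324 + z)*(z + 1/z)/8)
f(S(O, -26)) - 1*393350 = (⅛)*(-324 + 26*(-1 - 1*26² - 324*26))/26 - 1*393350 = (⅛)*(1/26)*(-324 + 26*(-1 - 1*676 - 8424)) - 393350 = (⅛)*(1/26)*(-324 + 26*(-1 - 676 - 8424)) - 393350 = (⅛)*(1/26)*(-324 + 26*(-9101)) - 393350 = (⅛)*(1/26)*(-324 - 236626) - 393350 = (⅛)*(1/26)*(-236950) - 393350 = -118475/104 - 393350 = -41026875/104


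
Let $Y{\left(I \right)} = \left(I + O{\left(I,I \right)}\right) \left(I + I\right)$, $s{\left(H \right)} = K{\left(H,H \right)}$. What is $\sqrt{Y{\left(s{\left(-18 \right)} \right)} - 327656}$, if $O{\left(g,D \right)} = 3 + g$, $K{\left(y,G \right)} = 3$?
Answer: $i \sqrt{327602} \approx 572.37 i$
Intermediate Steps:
$s{\left(H \right)} = 3$
$Y{\left(I \right)} = 2 I \left(3 + 2 I\right)$ ($Y{\left(I \right)} = \left(I + \left(3 + I\right)\right) \left(I + I\right) = \left(3 + 2 I\right) 2 I = 2 I \left(3 + 2 I\right)$)
$\sqrt{Y{\left(s{\left(-18 \right)} \right)} - 327656} = \sqrt{2 \cdot 3 \left(3 + 2 \cdot 3\right) - 327656} = \sqrt{2 \cdot 3 \left(3 + 6\right) - 327656} = \sqrt{2 \cdot 3 \cdot 9 - 327656} = \sqrt{54 - 327656} = \sqrt{-327602} = i \sqrt{327602}$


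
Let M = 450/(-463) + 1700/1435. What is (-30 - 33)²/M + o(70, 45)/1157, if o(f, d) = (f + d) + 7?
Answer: 610210674113/32708390 ≈ 18656.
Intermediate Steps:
o(f, d) = 7 + d + f (o(f, d) = (d + f) + 7 = 7 + d + f)
M = 28270/132881 (M = 450*(-1/463) + 1700*(1/1435) = -450/463 + 340/287 = 28270/132881 ≈ 0.21275)
(-30 - 33)²/M + o(70, 45)/1157 = (-30 - 33)²/(28270/132881) + (7 + 45 + 70)/1157 = (-63)²*(132881/28270) + 122*(1/1157) = 3969*(132881/28270) + 122/1157 = 527404689/28270 + 122/1157 = 610210674113/32708390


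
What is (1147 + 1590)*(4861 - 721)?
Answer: 11331180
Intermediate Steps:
(1147 + 1590)*(4861 - 721) = 2737*4140 = 11331180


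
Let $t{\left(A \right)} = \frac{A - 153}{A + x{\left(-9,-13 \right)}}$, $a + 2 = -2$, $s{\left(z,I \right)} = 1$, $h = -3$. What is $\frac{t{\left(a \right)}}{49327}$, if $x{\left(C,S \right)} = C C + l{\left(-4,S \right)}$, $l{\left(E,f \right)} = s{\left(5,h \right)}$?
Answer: $- \frac{157}{3847506} \approx -4.0806 \cdot 10^{-5}$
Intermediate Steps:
$l{\left(E,f \right)} = 1$
$a = -4$ ($a = -2 - 2 = -4$)
$x{\left(C,S \right)} = 1 + C^{2}$ ($x{\left(C,S \right)} = C C + 1 = C^{2} + 1 = 1 + C^{2}$)
$t{\left(A \right)} = \frac{-153 + A}{82 + A}$ ($t{\left(A \right)} = \frac{A - 153}{A + \left(1 + \left(-9\right)^{2}\right)} = \frac{-153 + A}{A + \left(1 + 81\right)} = \frac{-153 + A}{A + 82} = \frac{-153 + A}{82 + A}$)
$\frac{t{\left(a \right)}}{49327} = \frac{\frac{1}{82 - 4} \left(-153 - 4\right)}{49327} = \frac{1}{78} \left(-157\right) \frac{1}{49327} = \left(- \frac{157}{78}\right) \frac{1}{49327} = - \frac{157}{3847506}$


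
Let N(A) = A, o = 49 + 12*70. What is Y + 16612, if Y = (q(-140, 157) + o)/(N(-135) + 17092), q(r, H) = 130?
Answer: 281690703/16957 ≈ 16612.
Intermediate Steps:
o = 889 (o = 49 + 840 = 889)
Y = 1019/16957 (Y = (130 + 889)/(-135 + 17092) = 1019/16957 ≈ 0.060093)
Y + 16612 = 1019/16957 + 16612 = 281690703/16957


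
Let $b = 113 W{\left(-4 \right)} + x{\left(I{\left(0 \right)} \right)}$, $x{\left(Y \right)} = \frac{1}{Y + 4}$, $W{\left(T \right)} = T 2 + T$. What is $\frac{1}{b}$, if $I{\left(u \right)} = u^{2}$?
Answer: $- \frac{4}{5423} \approx -0.0007376$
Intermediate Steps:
$W{\left(T \right)} = 3 T$ ($W{\left(T \right)} = 2 T + T = 3 T$)
$x{\left(Y \right)} = \frac{1}{4 + Y}$
$b = - \frac{5423}{4}$ ($b = 113 \cdot 3 \left(-4\right) + \frac{1}{4 + 0^{2}} = 113 \left(-12\right) + \frac{1}{4 + 0} = -1356 + \frac{1}{4} = - \frac{5423}{4} \approx -1355.8$)
$\frac{1}{b} = \frac{1}{- \frac{5423}{4}} = - \frac{4}{5423}$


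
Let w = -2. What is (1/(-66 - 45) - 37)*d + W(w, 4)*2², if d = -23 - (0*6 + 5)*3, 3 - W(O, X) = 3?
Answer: 156104/111 ≈ 1406.3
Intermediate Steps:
W(O, X) = 0 (W(O, X) = 3 - 1*3 = 3 - 3 = 0)
d = -38 (d = -23 - (0 + 5)*3 = -23 - 5*3 = -23 - 1*15 = -23 - 15 = -38)
(1/(-66 - 45) - 37)*d + W(w, 4)*2² = (1/(-66 - 45) - 37)*(-38) + 0*2² = (1/(-111) - 37)*(-38) + 0*4 = (-1/111 - 37)*(-38) + 0 = -4108/111*(-38) + 0 = 156104/111 + 0 = 156104/111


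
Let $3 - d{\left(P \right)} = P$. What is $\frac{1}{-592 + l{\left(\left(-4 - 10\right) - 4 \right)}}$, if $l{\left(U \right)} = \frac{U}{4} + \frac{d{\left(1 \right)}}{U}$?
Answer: $- \frac{18}{10739} \approx -0.0016761$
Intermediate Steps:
$d{\left(P \right)} = 3 - P$
$l{\left(U \right)} = \frac{2}{U} + \frac{U}{4}$ ($l{\left(U \right)} = \frac{U}{4} + \frac{3 - 1}{U} = U \frac{1}{4} + \frac{3 - 1}{U} = \frac{U}{4} + \frac{2}{U} = \frac{2}{U} + \frac{U}{4}$)
$\frac{1}{-592 + l{\left(\left(-4 - 10\right) - 4 \right)}} = \frac{1}{-592 + \left(\frac{2}{\left(-4 - 10\right) - 4} + \frac{\left(-4 - 10\right) - 4}{4}\right)} = \frac{1}{-592 + \left(\frac{2}{-14 - 4} + \frac{-14 - 4}{4}\right)} = \frac{1}{-592 + \left(\frac{2}{-18} + \frac{1}{4} \left(-18\right)\right)} = \frac{1}{-592 + \left(2 \left(- \frac{1}{18}\right) - \frac{9}{2}\right)} = \frac{1}{-592 - \frac{83}{18}} = \frac{1}{- \frac{10739}{18}} = - \frac{18}{10739}$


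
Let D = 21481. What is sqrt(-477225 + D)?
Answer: 8*I*sqrt(7121) ≈ 675.09*I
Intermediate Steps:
sqrt(-477225 + D) = sqrt(-477225 + 21481) = sqrt(-455744) = 8*I*sqrt(7121)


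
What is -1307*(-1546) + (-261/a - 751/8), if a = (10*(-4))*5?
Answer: 202052943/100 ≈ 2.0205e+6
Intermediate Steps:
a = -200 (a = -40*5 = -200)
-1307*(-1546) + (-261/a - 751/8) = -1307*(-1546) + (-261/(-200) - 751/8) = 2020622 + (-261*(-1/200) - 751*1/8) = 2020622 + (261/200 - 751/8) = 2020622 - 9257/100 = 202052943/100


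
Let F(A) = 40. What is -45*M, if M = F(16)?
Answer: -1800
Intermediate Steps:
M = 40
-45*M = -45*40 = -1800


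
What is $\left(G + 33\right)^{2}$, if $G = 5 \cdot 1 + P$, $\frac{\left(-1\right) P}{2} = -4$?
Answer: $2116$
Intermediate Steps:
$P = 8$ ($P = \left(-2\right) \left(-4\right) = 8$)
$G = 13$ ($G = 5 \cdot 1 + 8 = 5 + 8 = 13$)
$\left(G + 33\right)^{2} = \left(13 + 33\right)^{2} = 46^{2} = 2116$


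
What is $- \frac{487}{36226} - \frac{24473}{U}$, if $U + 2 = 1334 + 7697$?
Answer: $- \frac{890956021}{327084554} \approx -2.7239$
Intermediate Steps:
$U = 9029$ ($U = -2 + \left(1334 + 7697\right) = -2 + 9031 = 9029$)
$- \frac{487}{36226} - \frac{24473}{U} = - \frac{487}{36226} - \frac{24473}{9029} = - \frac{890956021}{327084554}$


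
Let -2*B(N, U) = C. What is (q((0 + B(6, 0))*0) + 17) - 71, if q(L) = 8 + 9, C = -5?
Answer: -37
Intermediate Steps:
B(N, U) = 5/2 (B(N, U) = -1/2*(-5) = 5/2)
q(L) = 17
(q((0 + B(6, 0))*0) + 17) - 71 = (17 + 17) - 71 = 34 - 71 = -37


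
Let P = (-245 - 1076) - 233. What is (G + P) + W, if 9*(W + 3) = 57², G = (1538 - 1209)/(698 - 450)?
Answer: -296279/248 ≈ -1194.7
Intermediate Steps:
G = 329/248 ≈ 1.3266
P = -1554 (P = -1321 - 233 = -1554)
W = 358 (W = -3 + (⅑)*57² = -3 + (⅑)*3249 = -3 + 361 = 358)
(G + P) + W = (329/248 - 1554) + 358 = -385063/248 + 358 = -296279/248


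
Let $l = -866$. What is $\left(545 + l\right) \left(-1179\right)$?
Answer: $378459$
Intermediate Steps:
$\left(545 + l\right) \left(-1179\right) = \left(545 - 866\right) \left(-1179\right) = \left(-321\right) \left(-1179\right) = 378459$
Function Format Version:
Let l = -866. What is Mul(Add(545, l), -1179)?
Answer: 378459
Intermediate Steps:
Mul(Add(545, l), -1179) = Mul(Add(545, -866), -1179) = Mul(-321, -1179) = 378459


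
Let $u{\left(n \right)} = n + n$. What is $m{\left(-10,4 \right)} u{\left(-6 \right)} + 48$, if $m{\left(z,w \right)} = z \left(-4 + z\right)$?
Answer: $-1632$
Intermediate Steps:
$u{\left(n \right)} = 2 n$
$m{\left(-10,4 \right)} u{\left(-6 \right)} + 48 = - 10 \left(-4 - 10\right) 2 \left(-6\right) + 48 = \left(-10\right) \left(-14\right) \left(-12\right) + 48 = 140 \left(-12\right) + 48 = -1680 + 48 = -1632$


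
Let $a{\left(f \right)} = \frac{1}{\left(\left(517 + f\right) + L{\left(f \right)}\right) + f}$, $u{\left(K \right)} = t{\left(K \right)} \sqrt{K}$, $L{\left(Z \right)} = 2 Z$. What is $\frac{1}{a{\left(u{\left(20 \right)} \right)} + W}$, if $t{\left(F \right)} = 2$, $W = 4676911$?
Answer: $\frac{311025104679}{1454636733953857316} + \frac{\sqrt{5}}{363659183488464329} \approx 2.1382 \cdot 10^{-7}$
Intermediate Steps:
$u{\left(K \right)} = 2 \sqrt{K}$
$a{\left(f \right)} = \frac{1}{517 + 4 f}$ ($a{\left(f \right)} = \frac{1}{\left(\left(517 + f\right) + 2 f\right) + f} = \frac{1}{\left(517 + 3 f\right) + f} = \frac{1}{517 + 4 f}$)
$\frac{1}{a{\left(u{\left(20 \right)} \right)} + W} = \frac{1}{\frac{1}{517 + 4 \cdot 2 \sqrt{20}} + 4676911} = \frac{1}{\frac{1}{517 + 4 \cdot 2 \cdot 2 \sqrt{5}} + 4676911} = \frac{1}{\frac{1}{517 + 4 \cdot 4 \sqrt{5}} + 4676911} = \frac{1}{\frac{1}{517 + 16 \sqrt{5}} + 4676911} = \frac{1}{4676911 + \frac{1}{517 + 16 \sqrt{5}}}$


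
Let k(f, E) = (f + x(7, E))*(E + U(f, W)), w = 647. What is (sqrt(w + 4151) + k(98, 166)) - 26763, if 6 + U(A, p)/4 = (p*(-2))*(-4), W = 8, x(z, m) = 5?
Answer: 14231 + sqrt(4798) ≈ 14300.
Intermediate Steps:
U(A, p) = -24 + 32*p (U(A, p) = -24 + 4*((p*(-2))*(-4)) = -24 + 4*(-2*p*(-4)) = -24 + 4*(8*p) = -24 + 32*p)
k(f, E) = (5 + f)*(232 + E) (k(f, E) = (f + 5)*(E + (-24 + 32*8)) = (5 + f)*(E + (-24 + 256)) = (5 + f)*(E + 232) = (5 + f)*(232 + E))
(sqrt(w + 4151) + k(98, 166)) - 26763 = (sqrt(647 + 4151) + (1160 + 5*166 + 232*98 + 166*98)) - 26763 = (sqrt(4798) + (1160 + 830 + 22736 + 16268)) - 26763 = (sqrt(4798) + 40994) - 26763 = (40994 + sqrt(4798)) - 26763 = 14231 + sqrt(4798)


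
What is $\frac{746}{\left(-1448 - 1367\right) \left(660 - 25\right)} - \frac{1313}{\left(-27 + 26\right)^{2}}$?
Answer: $- \frac{2347021071}{1787525} \approx -1313.0$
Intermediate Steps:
$\frac{746}{\left(-1448 - 1367\right) \left(660 - 25\right)} - \frac{1313}{\left(-27 + 26\right)^{2}} = \frac{746}{\left(-2815\right) 635} - \frac{1313}{\left(-1\right)^{2}} = \frac{746}{-1787525} - \frac{1313}{1} = 746 \left(- \frac{1}{1787525}\right) - 1313 = - \frac{746}{1787525} - 1313 = - \frac{2347021071}{1787525}$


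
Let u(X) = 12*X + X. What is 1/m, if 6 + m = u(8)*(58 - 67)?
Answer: -1/942 ≈ -0.0010616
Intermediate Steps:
u(X) = 13*X
m = -942 (m = -6 + (13*8)*(58 - 67) = -6 + 104*(-9) = -6 - 936 = -942)
1/m = 1/(-942) = -1/942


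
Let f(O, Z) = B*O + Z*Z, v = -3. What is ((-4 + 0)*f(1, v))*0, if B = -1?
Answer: 0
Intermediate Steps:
f(O, Z) = Z² - O (f(O, Z) = -O + Z*Z = -O + Z² = Z² - O)
((-4 + 0)*f(1, v))*0 = ((-4 + 0)*((-3)² - 1*1))*0 = -4*(9 - 1)*0 = -4*8*0 = -32*0 = 0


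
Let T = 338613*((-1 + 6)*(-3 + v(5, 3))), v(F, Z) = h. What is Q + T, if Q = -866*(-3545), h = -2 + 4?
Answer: 1376905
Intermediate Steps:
h = 2
v(F, Z) = 2
Q = 3069970
T = -1693065 (T = 338613*((-1 + 6)*(-3 + 2)) = 338613*(5*(-1)) = 338613*(-5) = -1693065)
Q + T = 3069970 - 1693065 = 1376905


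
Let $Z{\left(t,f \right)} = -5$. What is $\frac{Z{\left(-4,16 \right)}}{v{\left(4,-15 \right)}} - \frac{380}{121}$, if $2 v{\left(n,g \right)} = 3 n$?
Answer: $- \frac{2885}{726} \approx -3.9738$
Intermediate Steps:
$v{\left(n,g \right)} = \frac{3 n}{2}$
$\frac{Z{\left(-4,16 \right)}}{v{\left(4,-15 \right)}} - \frac{380}{121} = - \frac{5}{\frac{3}{2} \cdot 4} - \frac{380}{121} = - \frac{5}{6} - \frac{380}{121} = - \frac{2885}{726}$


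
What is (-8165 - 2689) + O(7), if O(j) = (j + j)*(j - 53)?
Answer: -11498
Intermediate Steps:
O(j) = 2*j*(-53 + j) (O(j) = (2*j)*(-53 + j) = 2*j*(-53 + j))
(-8165 - 2689) + O(7) = (-8165 - 2689) + 2*7*(-53 + 7) = -10854 + 2*7*(-46) = -10854 - 644 = -11498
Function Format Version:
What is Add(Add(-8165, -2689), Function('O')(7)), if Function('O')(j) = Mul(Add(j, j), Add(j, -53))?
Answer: -11498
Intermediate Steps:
Function('O')(j) = Mul(2, j, Add(-53, j)) (Function('O')(j) = Mul(Mul(2, j), Add(-53, j)) = Mul(2, j, Add(-53, j)))
Add(Add(-8165, -2689), Function('O')(7)) = Add(Add(-8165, -2689), Mul(2, 7, Add(-53, 7))) = Add(-10854, Mul(2, 7, -46)) = Add(-10854, -644) = -11498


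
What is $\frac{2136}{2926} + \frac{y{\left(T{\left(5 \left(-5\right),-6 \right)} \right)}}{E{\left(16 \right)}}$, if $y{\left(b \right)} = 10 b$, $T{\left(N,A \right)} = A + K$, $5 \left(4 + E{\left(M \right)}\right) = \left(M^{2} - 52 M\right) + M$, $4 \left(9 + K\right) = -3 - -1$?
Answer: $\frac{350653}{169708} \approx 2.0662$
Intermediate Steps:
$K = - \frac{19}{2}$ ($K = -9 + \frac{-3 - -1}{4} = -9 + \frac{-3 + 1}{4} = -9 + \frac{1}{4} \left(-2\right) = -9 - \frac{1}{2} = - \frac{19}{2} \approx -9.5$)
$E{\left(M \right)} = -4 - \frac{51 M}{5} + \frac{M^{2}}{5}$ ($E{\left(M \right)} = -4 + \frac{\left(M^{2} - 52 M\right) + M}{5} = -4 + \frac{M^{2} - 51 M}{5} = -4 + \left(- \frac{51 M}{5} + \frac{M^{2}}{5}\right) = -4 - \frac{51 M}{5} + \frac{M^{2}}{5}$)
$T{\left(N,A \right)} = - \frac{19}{2} + A$ ($T{\left(N,A \right)} = A - \frac{19}{2} = - \frac{19}{2} + A$)
$\frac{2136}{2926} + \frac{y{\left(T{\left(5 \left(-5\right),-6 \right)} \right)}}{E{\left(16 \right)}} = \frac{2136}{2926} + \frac{10 \left(- \frac{19}{2} - 6\right)}{-4 - \frac{816}{5} + \frac{16^{2}}{5}} = 2136 \cdot \frac{1}{2926} + \frac{10 \left(- \frac{31}{2}\right)}{-4 - \frac{816}{5} + \frac{1}{5} \cdot 256} = \frac{1068}{1463} - \frac{155}{-4 - \frac{816}{5} + \frac{256}{5}} = \frac{1068}{1463} - \frac{155}{-116} = \frac{1068}{1463} - - \frac{155}{116} = \frac{1068}{1463} + \frac{155}{116} = \frac{350653}{169708}$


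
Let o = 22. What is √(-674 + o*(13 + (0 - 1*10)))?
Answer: 4*I*√38 ≈ 24.658*I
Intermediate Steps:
√(-674 + o*(13 + (0 - 1*10))) = √(-674 + 22*(13 + (0 - 1*10))) = √(-674 + 22*(13 + (0 - 10))) = √(-674 + 22*(13 - 10)) = √(-674 + 22*3) = √(-674 + 66) = √(-608) = 4*I*√38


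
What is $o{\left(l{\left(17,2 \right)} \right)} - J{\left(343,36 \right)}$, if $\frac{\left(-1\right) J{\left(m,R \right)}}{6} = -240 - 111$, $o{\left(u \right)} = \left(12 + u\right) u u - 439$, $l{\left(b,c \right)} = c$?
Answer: $-2489$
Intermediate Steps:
$o{\left(u \right)} = -439 + u^{2} \left(12 + u\right)$ ($o{\left(u \right)} = u \left(12 + u\right) u - 439 = u^{2} \left(12 + u\right) - 439 = -439 + u^{2} \left(12 + u\right)$)
$J{\left(m,R \right)} = 2106$ ($J{\left(m,R \right)} = - 6 \left(-240 - 111\right) = \left(-6\right) \left(-351\right) = 2106$)
$o{\left(l{\left(17,2 \right)} \right)} - J{\left(343,36 \right)} = \left(-439 + 2^{3} + 12 \cdot 2^{2}\right) - 2106 = \left(-439 + 8 + 12 \cdot 4\right) - 2106 = \left(-439 + 8 + 48\right) - 2106 = -383 - 2106 = -2489$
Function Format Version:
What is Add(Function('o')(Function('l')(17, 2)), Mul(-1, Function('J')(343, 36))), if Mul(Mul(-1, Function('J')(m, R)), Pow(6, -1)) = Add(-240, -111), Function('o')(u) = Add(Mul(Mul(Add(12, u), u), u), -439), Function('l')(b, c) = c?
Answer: -2489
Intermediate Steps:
Function('o')(u) = Add(-439, Mul(Pow(u, 2), Add(12, u))) (Function('o')(u) = Add(Mul(Mul(u, Add(12, u)), u), -439) = Add(Mul(Pow(u, 2), Add(12, u)), -439) = Add(-439, Mul(Pow(u, 2), Add(12, u))))
Function('J')(m, R) = 2106 (Function('J')(m, R) = Mul(-6, Add(-240, -111)) = Mul(-6, -351) = 2106)
Add(Function('o')(Function('l')(17, 2)), Mul(-1, Function('J')(343, 36))) = Add(Add(-439, Pow(2, 3), Mul(12, Pow(2, 2))), Mul(-1, 2106)) = Add(Add(-439, 8, Mul(12, 4)), -2106) = Add(Add(-439, 8, 48), -2106) = Add(-383, -2106) = -2489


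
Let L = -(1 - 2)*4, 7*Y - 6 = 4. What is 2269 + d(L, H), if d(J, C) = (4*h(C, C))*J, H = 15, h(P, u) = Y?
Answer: 16043/7 ≈ 2291.9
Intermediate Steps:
Y = 10/7 (Y = 6/7 + (⅐)*4 = 6/7 + 4/7 = 10/7 ≈ 1.4286)
h(P, u) = 10/7
L = 4 (L = -1*(-1)*4 = 1*4 = 4)
d(J, C) = 40*J/7 (d(J, C) = (4*(10/7))*J = 40*J/7)
2269 + d(L, H) = 2269 + (40/7)*4 = 2269 + 160/7 = 16043/7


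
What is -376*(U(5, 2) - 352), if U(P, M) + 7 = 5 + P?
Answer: 131224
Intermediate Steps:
U(P, M) = -2 + P (U(P, M) = -7 + (5 + P) = -2 + P)
-376*(U(5, 2) - 352) = -376*((-2 + 5) - 352) = -376*(3 - 352) = -376*(-349) = 131224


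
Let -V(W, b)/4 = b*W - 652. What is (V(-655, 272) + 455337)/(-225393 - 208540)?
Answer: -1170585/433933 ≈ -2.6976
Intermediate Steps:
V(W, b) = 2608 - 4*W*b (V(W, b) = -4*(b*W - 652) = -4*(W*b - 652) = -4*(-652 + W*b) = 2608 - 4*W*b)
(V(-655, 272) + 455337)/(-225393 - 208540) = ((2608 - 4*(-655)*272) + 455337)/(-225393 - 208540) = ((2608 + 712640) + 455337)/(-433933) = (715248 + 455337)*(-1/433933) = 1170585*(-1/433933) = -1170585/433933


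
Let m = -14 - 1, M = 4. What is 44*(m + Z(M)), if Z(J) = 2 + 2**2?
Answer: -396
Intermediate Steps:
Z(J) = 6 (Z(J) = 2 + 4 = 6)
m = -15
44*(m + Z(M)) = 44*(-15 + 6) = 44*(-9) = -396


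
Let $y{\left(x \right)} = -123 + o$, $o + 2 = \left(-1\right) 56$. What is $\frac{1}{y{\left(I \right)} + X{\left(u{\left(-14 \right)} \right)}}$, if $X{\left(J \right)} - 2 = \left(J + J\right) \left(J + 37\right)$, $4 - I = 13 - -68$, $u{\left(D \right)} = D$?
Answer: $- \frac{1}{823} \approx -0.0012151$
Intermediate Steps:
$I = -77$ ($I = 4 - \left(13 - -68\right) = 4 - \left(13 + 68\right) = 4 - 81 = -77$)
$o = -58$ ($o = -2 - 56 = -58$)
$X{\left(J \right)} = 2 + 2 J \left(37 + J\right)$ ($X{\left(J \right)} = 2 + \left(J + J\right) \left(J + 37\right) = 2 + 2 J \left(37 + J\right)$)
$y{\left(x \right)} = -181$ ($y{\left(x \right)} = -123 - 58 = -181$)
$\frac{1}{y{\left(I \right)} + X{\left(u{\left(-14 \right)} \right)}} = \frac{1}{-181 + \left(2 + 2 \left(-14\right)^{2} + 74 \left(-14\right)\right)} = \frac{1}{-181 + \left(2 + 2 \cdot 196 - 1036\right)} = \frac{1}{-181 + \left(2 + 392 - 1036\right)} = \frac{1}{-181 - 642} = \frac{1}{-823} = - \frac{1}{823}$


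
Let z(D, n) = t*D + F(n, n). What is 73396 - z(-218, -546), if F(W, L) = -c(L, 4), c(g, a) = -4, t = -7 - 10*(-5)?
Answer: 82766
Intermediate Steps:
t = 43 (t = -7 + 50 = 43)
F(W, L) = 4 (F(W, L) = -1*(-4) = 4)
z(D, n) = 4 + 43*D (z(D, n) = 43*D + 4 = 4 + 43*D)
73396 - z(-218, -546) = 73396 - (4 + 43*(-218)) = 73396 - (4 - 9374) = 73396 - 1*(-9370) = 73396 + 9370 = 82766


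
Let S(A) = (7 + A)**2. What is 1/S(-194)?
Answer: 1/34969 ≈ 2.8597e-5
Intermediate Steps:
1/S(-194) = 1/((7 - 194)**2) = 1/((-187)**2) = 1/34969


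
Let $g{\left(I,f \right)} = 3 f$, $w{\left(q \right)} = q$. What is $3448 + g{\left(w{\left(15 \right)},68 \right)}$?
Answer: $3652$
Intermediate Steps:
$3448 + g{\left(w{\left(15 \right)},68 \right)} = 3448 + 3 \cdot 68 = 3448 + 204 = 3652$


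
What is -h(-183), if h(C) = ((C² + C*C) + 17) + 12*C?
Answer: -64799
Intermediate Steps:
h(C) = 17 + 2*C² + 12*C (h(C) = ((C² + C²) + 17) + 12*C = (2*C² + 17) + 12*C = (17 + 2*C²) + 12*C = 17 + 2*C² + 12*C)
-h(-183) = -(17 + 2*(-183)² + 12*(-183)) = -(17 + 2*33489 - 2196) = -(17 + 66978 - 2196) = -1*64799 = -64799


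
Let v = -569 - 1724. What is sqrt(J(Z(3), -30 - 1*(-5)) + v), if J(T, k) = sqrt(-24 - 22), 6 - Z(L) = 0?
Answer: sqrt(-2293 + I*sqrt(46)) ≈ 0.07082 + 47.885*I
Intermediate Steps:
Z(L) = 6 (Z(L) = 6 - 1*0 = 6 + 0 = 6)
v = -2293
J(T, k) = I*sqrt(46) (J(T, k) = sqrt(-46) = I*sqrt(46))
sqrt(J(Z(3), -30 - 1*(-5)) + v) = sqrt(I*sqrt(46) - 2293) = sqrt(-2293 + I*sqrt(46))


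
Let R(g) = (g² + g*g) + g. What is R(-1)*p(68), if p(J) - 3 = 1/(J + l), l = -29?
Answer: 118/39 ≈ 3.0256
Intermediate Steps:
p(J) = 3 + 1/(-29 + J) (p(J) = 3 + 1/(J - 29) = 3 + 1/(-29 + J))
R(g) = g + 2*g² (R(g) = (g² + g²) + g = 2*g² + g = g + 2*g²)
R(-1)*p(68) = (-(1 + 2*(-1)))*((-86 + 3*68)/(-29 + 68)) = (-(1 - 2))*((-86 + 204)/39) = (-1*(-1))*((1/39)*118) = 1*(118/39) = 118/39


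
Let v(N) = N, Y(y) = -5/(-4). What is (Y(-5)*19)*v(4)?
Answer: 95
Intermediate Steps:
Y(y) = 5/4 (Y(y) = -5*(-1/4) = 5/4)
(Y(-5)*19)*v(4) = ((5/4)*19)*4 = (95/4)*4 = 95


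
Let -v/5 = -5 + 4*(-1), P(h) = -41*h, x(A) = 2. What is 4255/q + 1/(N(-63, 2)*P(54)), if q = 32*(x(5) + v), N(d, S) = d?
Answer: 296748707/104890464 ≈ 2.8291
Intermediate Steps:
v = 45 (v = -5*(-5 + 4*(-1)) = -5*(-5 - 4) = -5*(-9) = 45)
q = 1504 (q = 32*(2 + 45) = 32*47 = 1504)
4255/q + 1/(N(-63, 2)*P(54)) = 4255/1504 + 1/((-63)*((-41*54))) = 4255*(1/1504) - 1/63/(-2214) = 4255/1504 - 1/63*(-1/2214) = 4255/1504 + 1/139482 = 296748707/104890464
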